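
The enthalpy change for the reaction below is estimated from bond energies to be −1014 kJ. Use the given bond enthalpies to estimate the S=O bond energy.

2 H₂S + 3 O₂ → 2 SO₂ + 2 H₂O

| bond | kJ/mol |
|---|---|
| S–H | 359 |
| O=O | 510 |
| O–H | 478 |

Let D be the S=O bond energy.
Σ(broken) = 3×510 + 4×359 = 2966
Σ(formed) = 4×478 + 4×D = 1912 + 4D
ΔH = Σ(broken) − Σ(formed) = (2966) − (1912 + 4D) = +1054 − 4D
Setting this equal to −1014 kJ gives 4D = 2068, so D = 517 kJ/mol.

D(S=O) ≈ 517 kJ/mol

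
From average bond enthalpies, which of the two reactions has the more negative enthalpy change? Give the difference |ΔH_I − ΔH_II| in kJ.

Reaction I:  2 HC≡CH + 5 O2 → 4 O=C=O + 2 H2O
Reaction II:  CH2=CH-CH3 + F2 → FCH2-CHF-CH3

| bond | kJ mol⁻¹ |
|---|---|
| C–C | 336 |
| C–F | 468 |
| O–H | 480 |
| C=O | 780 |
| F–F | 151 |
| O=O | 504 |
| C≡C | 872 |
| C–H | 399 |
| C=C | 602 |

Reaction I:
  Bonds broken (reactants):
    C≡C: 2 × 872 = 1744
    C–H: 4 × 399 = 1596
    O=O: 5 × 504 = 2520
    Σ(broken) = 5860 kJ
  Bonds formed (products):
    C=O: 8 × 780 = 6240
    O–H: 4 × 480 = 1920
    Σ(formed) = 8160 kJ
  ΔH_I = 5860 − 8160 = −2300 kJ
Reaction II:
  Bonds broken (reactants):
    C–C: 1 × 336 = 336
    C–H: 6 × 399 = 2394
    C=C: 1 × 602 = 602
    F–F: 1 × 151 = 151
    Σ(broken) = 3483 kJ
  Bonds formed (products):
    C–C: 2 × 336 = 672
    C–F: 2 × 468 = 936
    C–H: 6 × 399 = 2394
    Σ(formed) = 4002 kJ
  ΔH_II = 3483 − 4002 = −519 kJ
ΔH_I − ΔH_II = −1781 kJ, so reaction I has the more negative ΔH; |ΔH_I − ΔH_II| = 1781 kJ.

Reaction I, by 1781 kJ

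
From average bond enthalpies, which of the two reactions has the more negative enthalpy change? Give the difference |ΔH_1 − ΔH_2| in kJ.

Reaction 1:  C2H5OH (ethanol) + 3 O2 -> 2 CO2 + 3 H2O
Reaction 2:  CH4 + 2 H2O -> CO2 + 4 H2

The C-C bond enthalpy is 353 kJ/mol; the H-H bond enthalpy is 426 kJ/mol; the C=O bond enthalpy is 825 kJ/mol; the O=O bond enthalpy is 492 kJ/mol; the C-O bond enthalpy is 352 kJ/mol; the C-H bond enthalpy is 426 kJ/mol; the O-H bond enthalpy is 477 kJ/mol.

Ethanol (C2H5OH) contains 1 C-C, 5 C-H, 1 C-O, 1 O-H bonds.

Reaction 1:
  Bonds broken (reactants):
    C-C: 1 × 353 = 353
    C-H: 5 × 426 = 2130
    C-O: 1 × 352 = 352
    O-H: 1 × 477 = 477
    O=O: 3 × 492 = 1476
    Σ(broken) = 4788 kJ
  Bonds formed (products):
    C=O: 4 × 825 = 3300
    O-H: 6 × 477 = 2862
    Σ(formed) = 6162 kJ
  ΔH_1 = 4788 − 6162 = −1374 kJ
Reaction 2:
  Bonds broken (reactants):
    C-H: 4 × 426 = 1704
    O-H: 4 × 477 = 1908
    Σ(broken) = 3612 kJ
  Bonds formed (products):
    C=O: 2 × 825 = 1650
    H-H: 4 × 426 = 1704
    Σ(formed) = 3354 kJ
  ΔH_2 = 3612 − 3354 = +258 kJ
ΔH_1 − ΔH_2 = −1632 kJ, so reaction 1 has the more negative ΔH; |ΔH_1 − ΔH_2| = 1632 kJ.

Reaction 1, by 1632 kJ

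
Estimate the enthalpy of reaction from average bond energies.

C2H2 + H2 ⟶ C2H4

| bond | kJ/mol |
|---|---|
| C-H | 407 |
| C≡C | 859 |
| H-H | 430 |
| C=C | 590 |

Bonds broken (reactants):
  C≡C: 1 × 859 = 859
  C-H: 2 × 407 = 814
  H-H: 1 × 430 = 430
  Σ(broken) = 2103 kJ
Bonds formed (products):
  C-H: 4 × 407 = 1628
  C=C: 1 × 590 = 590
  Σ(formed) = 2218 kJ
ΔH = Σ(broken) − Σ(formed) = 2103 − 2218 = −115 kJ

ΔH ≈ −115 kJ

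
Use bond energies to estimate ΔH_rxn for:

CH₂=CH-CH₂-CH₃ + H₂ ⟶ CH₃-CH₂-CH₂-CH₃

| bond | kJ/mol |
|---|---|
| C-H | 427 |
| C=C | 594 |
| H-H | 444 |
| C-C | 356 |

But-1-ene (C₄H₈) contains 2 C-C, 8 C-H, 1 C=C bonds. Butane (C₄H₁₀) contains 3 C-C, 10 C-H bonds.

ΔH ≈ −172 kJ

Bonds broken (reactants):
  C-C: 2 × 356 = 712
  C-H: 8 × 427 = 3416
  C=C: 1 × 594 = 594
  H-H: 1 × 444 = 444
  Σ(broken) = 5166 kJ
Bonds formed (products):
  C-C: 3 × 356 = 1068
  C-H: 10 × 427 = 4270
  Σ(formed) = 5338 kJ
ΔH = Σ(broken) − Σ(formed) = 5166 − 5338 = −172 kJ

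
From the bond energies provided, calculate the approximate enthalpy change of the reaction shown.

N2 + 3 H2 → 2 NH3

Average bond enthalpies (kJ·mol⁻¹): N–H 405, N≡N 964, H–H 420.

ΔH ≈ −206 kJ

Bonds broken (reactants):
  H–H: 3 × 420 = 1260
  N≡N: 1 × 964 = 964
  Σ(broken) = 2224 kJ
Bonds formed (products):
  N–H: 6 × 405 = 2430
  Σ(formed) = 2430 kJ
ΔH = Σ(broken) − Σ(formed) = 2224 − 2430 = −206 kJ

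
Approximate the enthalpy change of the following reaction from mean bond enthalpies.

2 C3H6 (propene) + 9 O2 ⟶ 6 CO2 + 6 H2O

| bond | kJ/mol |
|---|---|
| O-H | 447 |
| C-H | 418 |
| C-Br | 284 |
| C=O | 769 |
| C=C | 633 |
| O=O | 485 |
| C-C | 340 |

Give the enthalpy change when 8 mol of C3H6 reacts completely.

Bonds broken (reactants):
  C-C: 2 × 340 = 680
  C-H: 12 × 418 = 5016
  C=C: 2 × 633 = 1266
  O=O: 9 × 485 = 4365
  Σ(broken) = 11327 kJ
Bonds formed (products):
  C=O: 12 × 769 = 9228
  O-H: 12 × 447 = 5364
  Σ(formed) = 14592 kJ
ΔH = Σ(broken) − Σ(formed) = 11327 − 14592 = −3265 kJ
For 4× the reaction as written: 4 × (−3265) = −13060 kJ

ΔH = −13060 kJ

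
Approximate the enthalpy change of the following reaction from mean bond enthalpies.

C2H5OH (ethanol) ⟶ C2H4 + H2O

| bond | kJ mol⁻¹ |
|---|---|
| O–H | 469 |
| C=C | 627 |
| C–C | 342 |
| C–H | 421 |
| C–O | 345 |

Bonds broken (reactants):
  C–C: 1 × 342 = 342
  C–H: 5 × 421 = 2105
  C–O: 1 × 345 = 345
  O–H: 1 × 469 = 469
  Σ(broken) = 3261 kJ
Bonds formed (products):
  C–H: 4 × 421 = 1684
  C=C: 1 × 627 = 627
  O–H: 2 × 469 = 938
  Σ(formed) = 3249 kJ
ΔH = Σ(broken) − Σ(formed) = 3261 − 3249 = +12 kJ

ΔH ≈ +12 kJ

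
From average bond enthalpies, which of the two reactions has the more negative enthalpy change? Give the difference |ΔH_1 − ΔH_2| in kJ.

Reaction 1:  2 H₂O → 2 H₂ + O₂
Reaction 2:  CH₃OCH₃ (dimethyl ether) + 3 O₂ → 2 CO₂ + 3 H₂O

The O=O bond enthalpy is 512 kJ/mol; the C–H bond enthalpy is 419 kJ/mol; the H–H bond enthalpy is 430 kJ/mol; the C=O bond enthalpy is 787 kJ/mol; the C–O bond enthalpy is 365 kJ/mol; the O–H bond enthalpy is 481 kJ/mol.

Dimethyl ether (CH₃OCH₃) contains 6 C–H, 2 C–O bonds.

Reaction 2, by 1806 kJ

Reaction 1:
  Bonds broken (reactants):
    O–H: 4 × 481 = 1924
    Σ(broken) = 1924 kJ
  Bonds formed (products):
    H–H: 2 × 430 = 860
    O=O: 1 × 512 = 512
    Σ(formed) = 1372 kJ
  ΔH_1 = 1924 − 1372 = +552 kJ
Reaction 2:
  Bonds broken (reactants):
    C–H: 6 × 419 = 2514
    C–O: 2 × 365 = 730
    O=O: 3 × 512 = 1536
    Σ(broken) = 4780 kJ
  Bonds formed (products):
    C=O: 4 × 787 = 3148
    O–H: 6 × 481 = 2886
    Σ(formed) = 6034 kJ
  ΔH_2 = 4780 − 6034 = −1254 kJ
ΔH_1 − ΔH_2 = +1806 kJ, so reaction 2 has the more negative ΔH; |ΔH_1 − ΔH_2| = 1806 kJ.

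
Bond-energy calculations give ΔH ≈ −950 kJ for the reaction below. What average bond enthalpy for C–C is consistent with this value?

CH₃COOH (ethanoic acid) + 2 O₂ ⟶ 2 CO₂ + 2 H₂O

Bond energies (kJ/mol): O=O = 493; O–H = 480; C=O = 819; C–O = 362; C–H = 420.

Let D be the C–C bond energy.
Σ(broken) = 1×D + 3×420 + 1×362 + 1×819 + 1×480 + 2×493 = 3907 + D
Σ(formed) = 4×819 + 4×480 = 5196
ΔH = Σ(broken) − Σ(formed) = (3907 + D) − (5196) = −1289 + D
Setting this equal to −950 kJ gives D = 339 kJ/mol.

D(C–C) ≈ 339 kJ/mol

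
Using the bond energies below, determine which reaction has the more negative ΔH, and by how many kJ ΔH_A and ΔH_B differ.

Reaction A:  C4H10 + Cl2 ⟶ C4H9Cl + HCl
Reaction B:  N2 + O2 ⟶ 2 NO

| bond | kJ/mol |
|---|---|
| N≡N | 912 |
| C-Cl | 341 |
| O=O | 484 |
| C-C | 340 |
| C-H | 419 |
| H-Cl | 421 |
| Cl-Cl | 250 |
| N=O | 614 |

Reaction A, by 261 kJ

Reaction A:
  Bonds broken (reactants):
    C-C: 3 × 340 = 1020
    C-H: 10 × 419 = 4190
    Cl-Cl: 1 × 250 = 250
    Σ(broken) = 5460 kJ
  Bonds formed (products):
    C-C: 3 × 340 = 1020
    C-Cl: 1 × 341 = 341
    C-H: 9 × 419 = 3771
    H-Cl: 1 × 421 = 421
    Σ(formed) = 5553 kJ
  ΔH_A = 5460 − 5553 = −93 kJ
Reaction B:
  Bonds broken (reactants):
    N≡N: 1 × 912 = 912
    O=O: 1 × 484 = 484
    Σ(broken) = 1396 kJ
  Bonds formed (products):
    N=O: 2 × 614 = 1228
    Σ(formed) = 1228 kJ
  ΔH_B = 1396 − 1228 = +168 kJ
ΔH_A − ΔH_B = −261 kJ, so reaction A has the more negative ΔH; |ΔH_A − ΔH_B| = 261 kJ.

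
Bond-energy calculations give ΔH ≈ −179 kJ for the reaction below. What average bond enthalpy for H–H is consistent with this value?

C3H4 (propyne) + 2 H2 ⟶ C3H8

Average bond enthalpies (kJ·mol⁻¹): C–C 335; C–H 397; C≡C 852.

D(H–H) ≈ 446 kJ/mol

Let D be the H–H bond energy.
Σ(broken) = 1×852 + 1×335 + 4×397 + 2×D = 2775 + 2D
Σ(formed) = 2×335 + 8×397 = 3846
ΔH = Σ(broken) − Σ(formed) = (2775 + 2D) − (3846) = −1071 + 2D
Setting this equal to −179 kJ gives 2D = 892, so D = 446 kJ/mol.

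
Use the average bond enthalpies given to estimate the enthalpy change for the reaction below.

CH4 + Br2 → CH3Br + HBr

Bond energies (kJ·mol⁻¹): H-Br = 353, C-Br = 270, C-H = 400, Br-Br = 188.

ΔH ≈ −35 kJ

Bonds broken (reactants):
  Br-Br: 1 × 188 = 188
  C-H: 4 × 400 = 1600
  Σ(broken) = 1788 kJ
Bonds formed (products):
  C-Br: 1 × 270 = 270
  C-H: 3 × 400 = 1200
  H-Br: 1 × 353 = 353
  Σ(formed) = 1823 kJ
ΔH = Σ(broken) − Σ(formed) = 1788 − 1823 = −35 kJ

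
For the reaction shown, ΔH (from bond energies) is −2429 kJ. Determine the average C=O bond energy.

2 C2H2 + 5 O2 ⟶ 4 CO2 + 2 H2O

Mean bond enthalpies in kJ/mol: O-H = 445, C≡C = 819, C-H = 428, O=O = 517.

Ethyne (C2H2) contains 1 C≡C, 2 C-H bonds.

Let D be the C=O bond energy.
Σ(broken) = 2×819 + 4×428 + 5×517 = 5935
Σ(formed) = 8×D + 4×445 = 1780 + 8D
ΔH = Σ(broken) − Σ(formed) = (5935) − (1780 + 8D) = +4155 − 8D
Setting this equal to −2429 kJ gives 8D = 6584, so D = 823 kJ/mol.

D(C=O) ≈ 823 kJ/mol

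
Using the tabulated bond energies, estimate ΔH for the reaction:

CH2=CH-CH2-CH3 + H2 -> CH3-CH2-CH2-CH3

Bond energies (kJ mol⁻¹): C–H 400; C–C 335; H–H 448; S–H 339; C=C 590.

ΔH ≈ −97 kJ

Bonds broken (reactants):
  C–C: 2 × 335 = 670
  C–H: 8 × 400 = 3200
  C=C: 1 × 590 = 590
  H–H: 1 × 448 = 448
  Σ(broken) = 4908 kJ
Bonds formed (products):
  C–C: 3 × 335 = 1005
  C–H: 10 × 400 = 4000
  Σ(formed) = 5005 kJ
ΔH = Σ(broken) − Σ(formed) = 4908 − 5005 = −97 kJ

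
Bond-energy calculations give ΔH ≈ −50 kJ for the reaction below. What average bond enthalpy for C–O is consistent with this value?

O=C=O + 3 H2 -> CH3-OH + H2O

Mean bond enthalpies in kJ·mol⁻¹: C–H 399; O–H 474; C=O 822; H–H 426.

D(C–O) ≈ 353 kJ/mol

Let D be the C–O bond energy.
Σ(broken) = 2×822 + 3×426 = 2922
Σ(formed) = 3×399 + 1×D + 3×474 = 2619 + D
ΔH = Σ(broken) − Σ(formed) = (2922) − (2619 + D) = +303 − D
Setting this equal to −50 kJ gives D = 353 kJ/mol.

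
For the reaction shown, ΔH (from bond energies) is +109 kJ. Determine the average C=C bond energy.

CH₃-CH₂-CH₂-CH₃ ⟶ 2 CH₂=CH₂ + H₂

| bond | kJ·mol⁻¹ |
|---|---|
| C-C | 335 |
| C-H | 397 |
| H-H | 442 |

Let D be the C=C bond energy.
Σ(broken) = 3×335 + 10×397 = 4975
Σ(formed) = 8×397 + 2×D + 1×442 = 3618 + 2D
ΔH = Σ(broken) − Σ(formed) = (4975) − (3618 + 2D) = +1357 − 2D
Setting this equal to +109 kJ gives 2D = 1248, so D = 624 kJ/mol.

D(C=C) ≈ 624 kJ/mol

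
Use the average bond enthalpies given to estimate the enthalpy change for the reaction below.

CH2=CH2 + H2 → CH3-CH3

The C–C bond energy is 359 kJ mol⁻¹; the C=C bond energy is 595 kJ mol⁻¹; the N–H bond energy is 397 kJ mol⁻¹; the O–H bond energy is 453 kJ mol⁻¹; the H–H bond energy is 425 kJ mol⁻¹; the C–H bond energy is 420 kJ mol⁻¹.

ΔH ≈ −179 kJ

Bonds broken (reactants):
  C–H: 4 × 420 = 1680
  C=C: 1 × 595 = 595
  H–H: 1 × 425 = 425
  Σ(broken) = 2700 kJ
Bonds formed (products):
  C–C: 1 × 359 = 359
  C–H: 6 × 420 = 2520
  Σ(formed) = 2879 kJ
ΔH = Σ(broken) − Σ(formed) = 2700 − 2879 = −179 kJ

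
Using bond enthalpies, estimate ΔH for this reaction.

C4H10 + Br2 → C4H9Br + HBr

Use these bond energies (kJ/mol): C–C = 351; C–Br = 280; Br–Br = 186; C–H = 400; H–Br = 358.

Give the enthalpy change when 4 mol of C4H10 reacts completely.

ΔH = −208 kJ

Bonds broken (reactants):
  Br–Br: 1 × 186 = 186
  C–C: 3 × 351 = 1053
  C–H: 10 × 400 = 4000
  Σ(broken) = 5239 kJ
Bonds formed (products):
  C–Br: 1 × 280 = 280
  C–C: 3 × 351 = 1053
  C–H: 9 × 400 = 3600
  H–Br: 1 × 358 = 358
  Σ(formed) = 5291 kJ
ΔH = Σ(broken) − Σ(formed) = 5239 − 5291 = −52 kJ
For 4× the reaction as written: 4 × (−52) = −208 kJ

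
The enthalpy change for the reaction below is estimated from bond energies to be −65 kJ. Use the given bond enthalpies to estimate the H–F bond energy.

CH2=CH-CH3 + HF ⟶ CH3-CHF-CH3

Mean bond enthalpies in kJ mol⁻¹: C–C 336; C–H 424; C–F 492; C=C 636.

Let D be the H–F bond energy.
Σ(broken) = 1×336 + 6×424 + 1×636 + 1×D = 3516 + D
Σ(formed) = 2×336 + 1×492 + 7×424 = 4132
ΔH = Σ(broken) − Σ(formed) = (3516 + D) − (4132) = −616 + D
Setting this equal to −65 kJ gives D = 551 kJ/mol.

D(H–F) ≈ 551 kJ/mol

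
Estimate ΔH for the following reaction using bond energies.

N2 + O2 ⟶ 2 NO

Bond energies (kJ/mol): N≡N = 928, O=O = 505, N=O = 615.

ΔH ≈ +203 kJ

Bonds broken (reactants):
  N≡N: 1 × 928 = 928
  O=O: 1 × 505 = 505
  Σ(broken) = 1433 kJ
Bonds formed (products):
  N=O: 2 × 615 = 1230
  Σ(formed) = 1230 kJ
ΔH = Σ(broken) − Σ(formed) = 1433 − 1230 = +203 kJ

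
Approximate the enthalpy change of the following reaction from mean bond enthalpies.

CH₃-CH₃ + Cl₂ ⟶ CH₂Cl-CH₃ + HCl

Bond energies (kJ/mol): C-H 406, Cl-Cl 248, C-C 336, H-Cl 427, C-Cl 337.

ΔH ≈ −110 kJ

Bonds broken (reactants):
  C-C: 1 × 336 = 336
  C-H: 6 × 406 = 2436
  Cl-Cl: 1 × 248 = 248
  Σ(broken) = 3020 kJ
Bonds formed (products):
  C-C: 1 × 336 = 336
  C-Cl: 1 × 337 = 337
  C-H: 5 × 406 = 2030
  H-Cl: 1 × 427 = 427
  Σ(formed) = 3130 kJ
ΔH = Σ(broken) − Σ(formed) = 3020 − 3130 = −110 kJ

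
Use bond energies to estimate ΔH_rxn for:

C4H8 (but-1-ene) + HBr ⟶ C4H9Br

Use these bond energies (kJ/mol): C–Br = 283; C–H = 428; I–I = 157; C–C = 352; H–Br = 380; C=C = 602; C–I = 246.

ΔH ≈ −81 kJ

Bonds broken (reactants):
  C–C: 2 × 352 = 704
  C–H: 8 × 428 = 3424
  C=C: 1 × 602 = 602
  H–Br: 1 × 380 = 380
  Σ(broken) = 5110 kJ
Bonds formed (products):
  C–Br: 1 × 283 = 283
  C–C: 3 × 352 = 1056
  C–H: 9 × 428 = 3852
  Σ(formed) = 5191 kJ
ΔH = Σ(broken) − Σ(formed) = 5110 − 5191 = −81 kJ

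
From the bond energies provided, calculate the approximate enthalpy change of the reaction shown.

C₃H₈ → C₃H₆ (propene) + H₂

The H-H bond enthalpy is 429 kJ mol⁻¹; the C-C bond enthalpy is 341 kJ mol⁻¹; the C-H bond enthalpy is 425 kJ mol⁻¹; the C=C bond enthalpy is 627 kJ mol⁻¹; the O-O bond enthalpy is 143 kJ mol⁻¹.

ΔH ≈ +135 kJ

Bonds broken (reactants):
  C-C: 2 × 341 = 682
  C-H: 8 × 425 = 3400
  Σ(broken) = 4082 kJ
Bonds formed (products):
  C-C: 1 × 341 = 341
  C-H: 6 × 425 = 2550
  C=C: 1 × 627 = 627
  H-H: 1 × 429 = 429
  Σ(formed) = 3947 kJ
ΔH = Σ(broken) − Σ(formed) = 4082 − 3947 = +135 kJ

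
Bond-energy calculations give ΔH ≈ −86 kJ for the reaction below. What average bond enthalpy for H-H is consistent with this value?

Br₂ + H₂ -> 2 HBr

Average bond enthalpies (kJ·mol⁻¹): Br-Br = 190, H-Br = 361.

D(H-H) ≈ 446 kJ/mol

Let D be the H-H bond energy.
Σ(broken) = 1×190 + 1×D = 190 + D
Σ(formed) = 2×361 = 722
ΔH = Σ(broken) − Σ(formed) = (190 + D) − (722) = −532 + D
Setting this equal to −86 kJ gives D = 446 kJ/mol.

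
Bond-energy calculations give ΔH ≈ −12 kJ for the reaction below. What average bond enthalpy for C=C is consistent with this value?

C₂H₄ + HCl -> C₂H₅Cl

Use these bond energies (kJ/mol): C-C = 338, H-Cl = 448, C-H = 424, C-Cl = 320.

D(C=C) ≈ 622 kJ/mol

Let D be the C=C bond energy.
Σ(broken) = 4×424 + 1×D + 1×448 = 2144 + D
Σ(formed) = 1×338 + 1×320 + 5×424 = 2778
ΔH = Σ(broken) − Σ(formed) = (2144 + D) − (2778) = −634 + D
Setting this equal to −12 kJ gives D = 622 kJ/mol.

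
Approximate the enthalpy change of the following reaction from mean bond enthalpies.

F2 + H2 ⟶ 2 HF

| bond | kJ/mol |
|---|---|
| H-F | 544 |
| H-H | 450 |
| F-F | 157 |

ΔH ≈ −481 kJ

Bonds broken (reactants):
  F-F: 1 × 157 = 157
  H-H: 1 × 450 = 450
  Σ(broken) = 607 kJ
Bonds formed (products):
  H-F: 2 × 544 = 1088
  Σ(formed) = 1088 kJ
ΔH = Σ(broken) − Σ(formed) = 607 − 1088 = −481 kJ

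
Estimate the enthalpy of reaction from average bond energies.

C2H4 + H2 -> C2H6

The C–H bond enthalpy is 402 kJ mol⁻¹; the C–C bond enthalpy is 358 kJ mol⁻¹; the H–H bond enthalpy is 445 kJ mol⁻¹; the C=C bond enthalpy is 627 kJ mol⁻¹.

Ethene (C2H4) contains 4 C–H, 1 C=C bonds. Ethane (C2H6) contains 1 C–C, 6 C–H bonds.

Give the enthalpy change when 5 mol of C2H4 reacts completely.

Bonds broken (reactants):
  C–H: 4 × 402 = 1608
  C=C: 1 × 627 = 627
  H–H: 1 × 445 = 445
  Σ(broken) = 2680 kJ
Bonds formed (products):
  C–C: 1 × 358 = 358
  C–H: 6 × 402 = 2412
  Σ(formed) = 2770 kJ
ΔH = Σ(broken) − Σ(formed) = 2680 − 2770 = −90 kJ
For 5× the reaction as written: 5 × (−90) = −450 kJ

ΔH = −450 kJ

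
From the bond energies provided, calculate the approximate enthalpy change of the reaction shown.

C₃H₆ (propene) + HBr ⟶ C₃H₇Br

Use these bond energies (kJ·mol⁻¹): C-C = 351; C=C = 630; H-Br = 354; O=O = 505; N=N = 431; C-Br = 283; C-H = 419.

ΔH ≈ −69 kJ

Bonds broken (reactants):
  C-C: 1 × 351 = 351
  C-H: 6 × 419 = 2514
  C=C: 1 × 630 = 630
  H-Br: 1 × 354 = 354
  Σ(broken) = 3849 kJ
Bonds formed (products):
  C-Br: 1 × 283 = 283
  C-C: 2 × 351 = 702
  C-H: 7 × 419 = 2933
  Σ(formed) = 3918 kJ
ΔH = Σ(broken) − Σ(formed) = 3849 − 3918 = −69 kJ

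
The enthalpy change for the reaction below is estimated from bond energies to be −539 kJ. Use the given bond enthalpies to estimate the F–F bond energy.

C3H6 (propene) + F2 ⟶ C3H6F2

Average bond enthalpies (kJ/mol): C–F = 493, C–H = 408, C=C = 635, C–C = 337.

D(F–F) ≈ 149 kJ/mol

Let D be the F–F bond energy.
Σ(broken) = 1×337 + 6×408 + 1×635 + 1×D = 3420 + D
Σ(formed) = 2×337 + 2×493 + 6×408 = 4108
ΔH = Σ(broken) − Σ(formed) = (3420 + D) − (4108) = −688 + D
Setting this equal to −539 kJ gives D = 149 kJ/mol.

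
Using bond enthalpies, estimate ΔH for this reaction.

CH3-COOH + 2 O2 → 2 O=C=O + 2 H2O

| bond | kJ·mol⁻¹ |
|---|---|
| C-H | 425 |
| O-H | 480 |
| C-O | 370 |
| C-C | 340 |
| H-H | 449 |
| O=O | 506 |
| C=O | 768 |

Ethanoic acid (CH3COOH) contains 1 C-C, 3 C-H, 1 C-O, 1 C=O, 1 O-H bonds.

Bonds broken (reactants):
  C-C: 1 × 340 = 340
  C-H: 3 × 425 = 1275
  C-O: 1 × 370 = 370
  C=O: 1 × 768 = 768
  O-H: 1 × 480 = 480
  O=O: 2 × 506 = 1012
  Σ(broken) = 4245 kJ
Bonds formed (products):
  C=O: 4 × 768 = 3072
  O-H: 4 × 480 = 1920
  Σ(formed) = 4992 kJ
ΔH = Σ(broken) − Σ(formed) = 4245 − 4992 = −747 kJ

ΔH ≈ −747 kJ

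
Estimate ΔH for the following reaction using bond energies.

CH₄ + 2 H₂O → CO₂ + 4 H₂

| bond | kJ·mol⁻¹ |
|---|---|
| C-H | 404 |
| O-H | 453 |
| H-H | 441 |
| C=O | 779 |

ΔH ≈ +106 kJ

Bonds broken (reactants):
  C-H: 4 × 404 = 1616
  O-H: 4 × 453 = 1812
  Σ(broken) = 3428 kJ
Bonds formed (products):
  C=O: 2 × 779 = 1558
  H-H: 4 × 441 = 1764
  Σ(formed) = 3322 kJ
ΔH = Σ(broken) − Σ(formed) = 3428 − 3322 = +106 kJ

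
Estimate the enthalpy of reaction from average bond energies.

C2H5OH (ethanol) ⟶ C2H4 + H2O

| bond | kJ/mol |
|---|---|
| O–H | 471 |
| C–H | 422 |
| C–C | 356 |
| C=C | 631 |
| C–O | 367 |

ΔH ≈ +43 kJ

Bonds broken (reactants):
  C–C: 1 × 356 = 356
  C–H: 5 × 422 = 2110
  C–O: 1 × 367 = 367
  O–H: 1 × 471 = 471
  Σ(broken) = 3304 kJ
Bonds formed (products):
  C–H: 4 × 422 = 1688
  C=C: 1 × 631 = 631
  O–H: 2 × 471 = 942
  Σ(formed) = 3261 kJ
ΔH = Σ(broken) − Σ(formed) = 3304 − 3261 = +43 kJ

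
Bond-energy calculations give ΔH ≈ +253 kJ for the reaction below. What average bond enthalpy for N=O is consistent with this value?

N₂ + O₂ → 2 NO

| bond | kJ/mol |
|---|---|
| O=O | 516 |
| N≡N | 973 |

D(N=O) ≈ 618 kJ/mol

Let D be the N=O bond energy.
Σ(broken) = 1×973 + 1×516 = 1489
Σ(formed) = 2×D = 2D
ΔH = Σ(broken) − Σ(formed) = (1489) − (2D) = +1489 − 2D
Setting this equal to +253 kJ gives 2D = 1236, so D = 618 kJ/mol.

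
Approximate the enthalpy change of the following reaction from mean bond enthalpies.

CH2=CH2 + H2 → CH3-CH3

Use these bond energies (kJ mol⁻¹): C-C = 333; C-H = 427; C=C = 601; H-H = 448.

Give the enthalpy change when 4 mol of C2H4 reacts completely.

ΔH = −552 kJ

Bonds broken (reactants):
  C-H: 4 × 427 = 1708
  C=C: 1 × 601 = 601
  H-H: 1 × 448 = 448
  Σ(broken) = 2757 kJ
Bonds formed (products):
  C-C: 1 × 333 = 333
  C-H: 6 × 427 = 2562
  Σ(formed) = 2895 kJ
ΔH = Σ(broken) − Σ(formed) = 2757 − 2895 = −138 kJ
For 4× the reaction as written: 4 × (−138) = −552 kJ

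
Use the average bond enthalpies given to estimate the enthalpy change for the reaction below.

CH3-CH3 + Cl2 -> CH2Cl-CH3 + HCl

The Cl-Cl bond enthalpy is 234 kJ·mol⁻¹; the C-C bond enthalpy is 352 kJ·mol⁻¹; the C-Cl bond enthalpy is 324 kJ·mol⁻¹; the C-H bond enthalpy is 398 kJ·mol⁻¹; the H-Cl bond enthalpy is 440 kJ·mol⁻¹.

Bonds broken (reactants):
  C-C: 1 × 352 = 352
  C-H: 6 × 398 = 2388
  Cl-Cl: 1 × 234 = 234
  Σ(broken) = 2974 kJ
Bonds formed (products):
  C-C: 1 × 352 = 352
  C-Cl: 1 × 324 = 324
  C-H: 5 × 398 = 1990
  H-Cl: 1 × 440 = 440
  Σ(formed) = 3106 kJ
ΔH = Σ(broken) − Σ(formed) = 2974 − 3106 = −132 kJ

ΔH ≈ −132 kJ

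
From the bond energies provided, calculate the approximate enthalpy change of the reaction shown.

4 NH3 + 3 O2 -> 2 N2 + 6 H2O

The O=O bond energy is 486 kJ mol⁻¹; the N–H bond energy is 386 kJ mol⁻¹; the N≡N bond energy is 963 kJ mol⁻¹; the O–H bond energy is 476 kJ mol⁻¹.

ΔH ≈ −1548 kJ

Bonds broken (reactants):
  N–H: 12 × 386 = 4632
  O=O: 3 × 486 = 1458
  Σ(broken) = 6090 kJ
Bonds formed (products):
  N≡N: 2 × 963 = 1926
  O–H: 12 × 476 = 5712
  Σ(formed) = 7638 kJ
ΔH = Σ(broken) − Σ(formed) = 6090 − 7638 = −1548 kJ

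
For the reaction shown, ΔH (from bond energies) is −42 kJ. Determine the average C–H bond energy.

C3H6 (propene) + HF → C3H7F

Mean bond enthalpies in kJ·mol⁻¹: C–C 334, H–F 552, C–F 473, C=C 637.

Let D be the C–H bond energy.
Σ(broken) = 1×334 + 6×D + 1×637 + 1×552 = 1523 + 6D
Σ(formed) = 2×334 + 1×473 + 7×D = 1141 + 7D
ΔH = Σ(broken) − Σ(formed) = (1523 + 6D) − (1141 + 7D) = +382 − D
Setting this equal to −42 kJ gives D = 424 kJ/mol.

D(C–H) ≈ 424 kJ/mol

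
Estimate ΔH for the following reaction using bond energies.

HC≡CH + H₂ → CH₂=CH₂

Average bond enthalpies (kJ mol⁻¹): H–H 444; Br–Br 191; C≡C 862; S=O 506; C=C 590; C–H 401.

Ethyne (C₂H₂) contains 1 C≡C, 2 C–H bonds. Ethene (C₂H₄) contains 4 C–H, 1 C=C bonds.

ΔH ≈ −86 kJ

Bonds broken (reactants):
  C≡C: 1 × 862 = 862
  C–H: 2 × 401 = 802
  H–H: 1 × 444 = 444
  Σ(broken) = 2108 kJ
Bonds formed (products):
  C–H: 4 × 401 = 1604
  C=C: 1 × 590 = 590
  Σ(formed) = 2194 kJ
ΔH = Σ(broken) − Σ(formed) = 2108 − 2194 = −86 kJ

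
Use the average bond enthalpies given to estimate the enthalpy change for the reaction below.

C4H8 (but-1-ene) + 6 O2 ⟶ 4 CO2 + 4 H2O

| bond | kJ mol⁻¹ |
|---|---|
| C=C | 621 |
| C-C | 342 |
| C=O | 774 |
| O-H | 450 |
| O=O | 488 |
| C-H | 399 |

Bonds broken (reactants):
  C-C: 2 × 342 = 684
  C-H: 8 × 399 = 3192
  C=C: 1 × 621 = 621
  O=O: 6 × 488 = 2928
  Σ(broken) = 7425 kJ
Bonds formed (products):
  C=O: 8 × 774 = 6192
  O-H: 8 × 450 = 3600
  Σ(formed) = 9792 kJ
ΔH = Σ(broken) − Σ(formed) = 7425 − 9792 = −2367 kJ

ΔH ≈ −2367 kJ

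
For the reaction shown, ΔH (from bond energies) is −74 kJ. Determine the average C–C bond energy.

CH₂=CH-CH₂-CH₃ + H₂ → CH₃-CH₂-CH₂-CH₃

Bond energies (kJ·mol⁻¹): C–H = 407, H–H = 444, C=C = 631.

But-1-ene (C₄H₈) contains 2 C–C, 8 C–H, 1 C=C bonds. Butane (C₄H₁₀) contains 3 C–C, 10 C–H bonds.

Let D be the C–C bond energy.
Σ(broken) = 2×D + 8×407 + 1×631 + 1×444 = 4331 + 2D
Σ(formed) = 3×D + 10×407 = 4070 + 3D
ΔH = Σ(broken) − Σ(formed) = (4331 + 2D) − (4070 + 3D) = +261 − D
Setting this equal to −74 kJ gives D = 335 kJ/mol.

D(C–C) ≈ 335 kJ/mol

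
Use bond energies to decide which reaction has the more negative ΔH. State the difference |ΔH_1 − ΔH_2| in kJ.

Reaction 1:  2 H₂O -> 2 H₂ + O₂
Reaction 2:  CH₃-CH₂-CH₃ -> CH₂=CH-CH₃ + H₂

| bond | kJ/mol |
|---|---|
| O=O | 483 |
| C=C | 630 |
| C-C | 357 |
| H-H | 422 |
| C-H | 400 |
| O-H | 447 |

Reaction 1:
  Bonds broken (reactants):
    O-H: 4 × 447 = 1788
    Σ(broken) = 1788 kJ
  Bonds formed (products):
    H-H: 2 × 422 = 844
    O=O: 1 × 483 = 483
    Σ(formed) = 1327 kJ
  ΔH_1 = 1788 − 1327 = +461 kJ
Reaction 2:
  Bonds broken (reactants):
    C-C: 2 × 357 = 714
    C-H: 8 × 400 = 3200
    Σ(broken) = 3914 kJ
  Bonds formed (products):
    C-C: 1 × 357 = 357
    C-H: 6 × 400 = 2400
    C=C: 1 × 630 = 630
    H-H: 1 × 422 = 422
    Σ(formed) = 3809 kJ
  ΔH_2 = 3914 − 3809 = +105 kJ
ΔH_1 − ΔH_2 = +356 kJ, so reaction 2 has the more negative ΔH; |ΔH_1 − ΔH_2| = 356 kJ.

Reaction 2, by 356 kJ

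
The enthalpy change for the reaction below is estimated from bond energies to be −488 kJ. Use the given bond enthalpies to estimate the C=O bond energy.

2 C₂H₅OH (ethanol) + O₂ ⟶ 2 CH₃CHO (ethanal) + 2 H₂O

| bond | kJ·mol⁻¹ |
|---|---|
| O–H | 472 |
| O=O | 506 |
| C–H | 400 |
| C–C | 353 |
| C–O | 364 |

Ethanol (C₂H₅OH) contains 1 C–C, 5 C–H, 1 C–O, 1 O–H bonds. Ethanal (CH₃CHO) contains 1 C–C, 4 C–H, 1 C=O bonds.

D(C=O) ≈ 789 kJ/mol

Let D be the C=O bond energy.
Σ(broken) = 2×353 + 10×400 + 2×364 + 2×472 + 1×506 = 6884
Σ(formed) = 2×353 + 8×400 + 2×D + 4×472 = 5794 + 2D
ΔH = Σ(broken) − Σ(formed) = (6884) − (5794 + 2D) = +1090 − 2D
Setting this equal to −488 kJ gives 2D = 1578, so D = 789 kJ/mol.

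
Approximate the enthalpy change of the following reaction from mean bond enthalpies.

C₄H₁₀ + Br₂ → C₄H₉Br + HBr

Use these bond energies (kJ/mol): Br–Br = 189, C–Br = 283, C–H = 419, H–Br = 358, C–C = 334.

ΔH ≈ −33 kJ

Bonds broken (reactants):
  Br–Br: 1 × 189 = 189
  C–C: 3 × 334 = 1002
  C–H: 10 × 419 = 4190
  Σ(broken) = 5381 kJ
Bonds formed (products):
  C–Br: 1 × 283 = 283
  C–C: 3 × 334 = 1002
  C–H: 9 × 419 = 3771
  H–Br: 1 × 358 = 358
  Σ(formed) = 5414 kJ
ΔH = Σ(broken) − Σ(formed) = 5381 − 5414 = −33 kJ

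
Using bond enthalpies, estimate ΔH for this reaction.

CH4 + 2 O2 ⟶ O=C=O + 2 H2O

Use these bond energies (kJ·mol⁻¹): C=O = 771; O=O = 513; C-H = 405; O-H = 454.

Bonds broken (reactants):
  C-H: 4 × 405 = 1620
  O=O: 2 × 513 = 1026
  Σ(broken) = 2646 kJ
Bonds formed (products):
  C=O: 2 × 771 = 1542
  O-H: 4 × 454 = 1816
  Σ(formed) = 3358 kJ
ΔH = Σ(broken) − Σ(formed) = 2646 − 3358 = −712 kJ

ΔH ≈ −712 kJ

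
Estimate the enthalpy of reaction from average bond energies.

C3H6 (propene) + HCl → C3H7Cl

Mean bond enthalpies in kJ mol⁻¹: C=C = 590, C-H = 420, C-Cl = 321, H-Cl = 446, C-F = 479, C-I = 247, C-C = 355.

ΔH ≈ −60 kJ

Bonds broken (reactants):
  C-C: 1 × 355 = 355
  C-H: 6 × 420 = 2520
  C=C: 1 × 590 = 590
  H-Cl: 1 × 446 = 446
  Σ(broken) = 3911 kJ
Bonds formed (products):
  C-C: 2 × 355 = 710
  C-Cl: 1 × 321 = 321
  C-H: 7 × 420 = 2940
  Σ(formed) = 3971 kJ
ΔH = Σ(broken) − Σ(formed) = 3911 − 3971 = −60 kJ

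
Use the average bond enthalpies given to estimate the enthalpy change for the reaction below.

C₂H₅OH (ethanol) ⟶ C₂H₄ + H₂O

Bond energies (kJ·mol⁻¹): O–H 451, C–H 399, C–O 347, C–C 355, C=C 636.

ΔH ≈ +14 kJ

Bonds broken (reactants):
  C–C: 1 × 355 = 355
  C–H: 5 × 399 = 1995
  C–O: 1 × 347 = 347
  O–H: 1 × 451 = 451
  Σ(broken) = 3148 kJ
Bonds formed (products):
  C–H: 4 × 399 = 1596
  C=C: 1 × 636 = 636
  O–H: 2 × 451 = 902
  Σ(formed) = 3134 kJ
ΔH = Σ(broken) − Σ(formed) = 3148 − 3134 = +14 kJ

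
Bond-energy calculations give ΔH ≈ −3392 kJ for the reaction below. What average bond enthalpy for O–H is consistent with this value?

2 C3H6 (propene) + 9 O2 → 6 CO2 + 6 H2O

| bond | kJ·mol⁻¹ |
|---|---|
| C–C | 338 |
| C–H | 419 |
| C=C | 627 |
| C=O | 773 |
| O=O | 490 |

D(O–H) ≈ 457 kJ/mol

Let D be the O–H bond energy.
Σ(broken) = 2×338 + 12×419 + 2×627 + 9×490 = 11368
Σ(formed) = 12×773 + 12×D = 9276 + 12D
ΔH = Σ(broken) − Σ(formed) = (11368) − (9276 + 12D) = +2092 − 12D
Setting this equal to −3392 kJ gives 12D = 5484, so D = 457 kJ/mol.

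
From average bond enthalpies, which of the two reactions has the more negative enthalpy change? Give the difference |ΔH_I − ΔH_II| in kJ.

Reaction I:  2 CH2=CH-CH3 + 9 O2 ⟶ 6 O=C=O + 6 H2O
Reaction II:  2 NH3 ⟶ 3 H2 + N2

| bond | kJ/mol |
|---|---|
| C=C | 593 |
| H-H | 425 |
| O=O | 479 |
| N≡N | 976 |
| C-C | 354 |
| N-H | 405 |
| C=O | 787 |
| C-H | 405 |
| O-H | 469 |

Reaction I, by 4186 kJ

Reaction I:
  Bonds broken (reactants):
    C-C: 2 × 354 = 708
    C-H: 12 × 405 = 4860
    C=C: 2 × 593 = 1186
    O=O: 9 × 479 = 4311
    Σ(broken) = 11065 kJ
  Bonds formed (products):
    C=O: 12 × 787 = 9444
    O-H: 12 × 469 = 5628
    Σ(formed) = 15072 kJ
  ΔH_I = 11065 − 15072 = −4007 kJ
Reaction II:
  Bonds broken (reactants):
    N-H: 6 × 405 = 2430
    Σ(broken) = 2430 kJ
  Bonds formed (products):
    H-H: 3 × 425 = 1275
    N≡N: 1 × 976 = 976
    Σ(formed) = 2251 kJ
  ΔH_II = 2430 − 2251 = +179 kJ
ΔH_I − ΔH_II = −4186 kJ, so reaction I has the more negative ΔH; |ΔH_I − ΔH_II| = 4186 kJ.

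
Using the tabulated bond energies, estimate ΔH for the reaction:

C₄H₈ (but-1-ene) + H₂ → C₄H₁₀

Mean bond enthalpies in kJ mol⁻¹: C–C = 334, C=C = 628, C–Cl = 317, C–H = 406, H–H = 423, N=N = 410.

ΔH ≈ −95 kJ

Bonds broken (reactants):
  C–C: 2 × 334 = 668
  C–H: 8 × 406 = 3248
  C=C: 1 × 628 = 628
  H–H: 1 × 423 = 423
  Σ(broken) = 4967 kJ
Bonds formed (products):
  C–C: 3 × 334 = 1002
  C–H: 10 × 406 = 4060
  Σ(formed) = 5062 kJ
ΔH = Σ(broken) − Σ(formed) = 4967 − 5062 = −95 kJ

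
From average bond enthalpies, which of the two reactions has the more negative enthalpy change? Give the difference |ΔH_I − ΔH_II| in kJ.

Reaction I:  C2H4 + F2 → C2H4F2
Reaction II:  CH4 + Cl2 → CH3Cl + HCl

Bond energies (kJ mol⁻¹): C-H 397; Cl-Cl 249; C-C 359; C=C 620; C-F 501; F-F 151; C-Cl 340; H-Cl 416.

Reaction I, by 480 kJ

Reaction I:
  Bonds broken (reactants):
    C-H: 4 × 397 = 1588
    C=C: 1 × 620 = 620
    F-F: 1 × 151 = 151
    Σ(broken) = 2359 kJ
  Bonds formed (products):
    C-C: 1 × 359 = 359
    C-F: 2 × 501 = 1002
    C-H: 4 × 397 = 1588
    Σ(formed) = 2949 kJ
  ΔH_I = 2359 − 2949 = −590 kJ
Reaction II:
  Bonds broken (reactants):
    C-H: 4 × 397 = 1588
    Cl-Cl: 1 × 249 = 249
    Σ(broken) = 1837 kJ
  Bonds formed (products):
    C-Cl: 1 × 340 = 340
    C-H: 3 × 397 = 1191
    H-Cl: 1 × 416 = 416
    Σ(formed) = 1947 kJ
  ΔH_II = 1837 − 1947 = −110 kJ
ΔH_I − ΔH_II = −480 kJ, so reaction I has the more negative ΔH; |ΔH_I − ΔH_II| = 480 kJ.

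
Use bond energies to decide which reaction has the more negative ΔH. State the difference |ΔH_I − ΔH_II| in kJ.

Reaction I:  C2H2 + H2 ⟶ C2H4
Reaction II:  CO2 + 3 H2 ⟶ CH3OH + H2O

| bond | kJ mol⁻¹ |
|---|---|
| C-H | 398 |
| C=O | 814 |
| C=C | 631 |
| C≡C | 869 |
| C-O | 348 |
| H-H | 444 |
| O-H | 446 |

Reaction I, by 194 kJ

Reaction I:
  Bonds broken (reactants):
    C≡C: 1 × 869 = 869
    C-H: 2 × 398 = 796
    H-H: 1 × 444 = 444
    Σ(broken) = 2109 kJ
  Bonds formed (products):
    C-H: 4 × 398 = 1592
    C=C: 1 × 631 = 631
    Σ(formed) = 2223 kJ
  ΔH_I = 2109 − 2223 = −114 kJ
Reaction II:
  Bonds broken (reactants):
    C=O: 2 × 814 = 1628
    H-H: 3 × 444 = 1332
    Σ(broken) = 2960 kJ
  Bonds formed (products):
    C-H: 3 × 398 = 1194
    C-O: 1 × 348 = 348
    O-H: 3 × 446 = 1338
    Σ(formed) = 2880 kJ
  ΔH_II = 2960 − 2880 = +80 kJ
ΔH_I − ΔH_II = −194 kJ, so reaction I has the more negative ΔH; |ΔH_I − ΔH_II| = 194 kJ.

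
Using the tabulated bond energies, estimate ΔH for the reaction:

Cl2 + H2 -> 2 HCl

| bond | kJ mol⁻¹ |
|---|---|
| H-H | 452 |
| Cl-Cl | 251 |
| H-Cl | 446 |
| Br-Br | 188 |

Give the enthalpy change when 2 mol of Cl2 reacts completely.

Bonds broken (reactants):
  Cl-Cl: 1 × 251 = 251
  H-H: 1 × 452 = 452
  Σ(broken) = 703 kJ
Bonds formed (products):
  H-Cl: 2 × 446 = 892
  Σ(formed) = 892 kJ
ΔH = Σ(broken) − Σ(formed) = 703 − 892 = −189 kJ
For 2× the reaction as written: 2 × (−189) = −378 kJ

ΔH = −378 kJ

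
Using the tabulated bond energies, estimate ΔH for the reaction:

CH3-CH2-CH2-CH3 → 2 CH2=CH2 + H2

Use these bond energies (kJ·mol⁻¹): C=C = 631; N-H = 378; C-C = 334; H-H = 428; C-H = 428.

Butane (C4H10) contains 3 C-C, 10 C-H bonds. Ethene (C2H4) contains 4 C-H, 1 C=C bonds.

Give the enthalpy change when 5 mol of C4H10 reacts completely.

ΔH = +840 kJ

Bonds broken (reactants):
  C-C: 3 × 334 = 1002
  C-H: 10 × 428 = 4280
  Σ(broken) = 5282 kJ
Bonds formed (products):
  C-H: 8 × 428 = 3424
  C=C: 2 × 631 = 1262
  H-H: 1 × 428 = 428
  Σ(formed) = 5114 kJ
ΔH = Σ(broken) − Σ(formed) = 5282 − 5114 = +168 kJ
For 5× the reaction as written: 5 × (+168) = +840 kJ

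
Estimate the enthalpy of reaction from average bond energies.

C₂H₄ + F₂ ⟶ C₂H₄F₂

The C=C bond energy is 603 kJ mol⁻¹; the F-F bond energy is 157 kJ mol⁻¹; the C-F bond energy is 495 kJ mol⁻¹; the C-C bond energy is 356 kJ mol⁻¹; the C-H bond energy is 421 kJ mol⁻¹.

Bonds broken (reactants):
  C-H: 4 × 421 = 1684
  C=C: 1 × 603 = 603
  F-F: 1 × 157 = 157
  Σ(broken) = 2444 kJ
Bonds formed (products):
  C-C: 1 × 356 = 356
  C-F: 2 × 495 = 990
  C-H: 4 × 421 = 1684
  Σ(formed) = 3030 kJ
ΔH = Σ(broken) − Σ(formed) = 2444 − 3030 = −586 kJ

ΔH ≈ −586 kJ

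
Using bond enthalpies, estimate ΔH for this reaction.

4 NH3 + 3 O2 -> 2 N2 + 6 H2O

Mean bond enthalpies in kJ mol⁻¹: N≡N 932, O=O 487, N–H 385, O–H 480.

Bonds broken (reactants):
  N–H: 12 × 385 = 4620
  O=O: 3 × 487 = 1461
  Σ(broken) = 6081 kJ
Bonds formed (products):
  N≡N: 2 × 932 = 1864
  O–H: 12 × 480 = 5760
  Σ(formed) = 7624 kJ
ΔH = Σ(broken) − Σ(formed) = 6081 − 7624 = −1543 kJ

ΔH ≈ −1543 kJ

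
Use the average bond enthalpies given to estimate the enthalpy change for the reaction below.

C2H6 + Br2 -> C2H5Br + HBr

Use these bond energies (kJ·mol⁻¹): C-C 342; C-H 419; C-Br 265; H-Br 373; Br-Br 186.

Bonds broken (reactants):
  Br-Br: 1 × 186 = 186
  C-C: 1 × 342 = 342
  C-H: 6 × 419 = 2514
  Σ(broken) = 3042 kJ
Bonds formed (products):
  C-Br: 1 × 265 = 265
  C-C: 1 × 342 = 342
  C-H: 5 × 419 = 2095
  H-Br: 1 × 373 = 373
  Σ(formed) = 3075 kJ
ΔH = Σ(broken) − Σ(formed) = 3042 − 3075 = −33 kJ

ΔH ≈ −33 kJ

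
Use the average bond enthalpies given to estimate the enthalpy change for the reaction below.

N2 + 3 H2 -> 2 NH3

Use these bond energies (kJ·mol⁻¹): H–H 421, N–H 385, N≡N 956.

Bonds broken (reactants):
  H–H: 3 × 421 = 1263
  N≡N: 1 × 956 = 956
  Σ(broken) = 2219 kJ
Bonds formed (products):
  N–H: 6 × 385 = 2310
  Σ(formed) = 2310 kJ
ΔH = Σ(broken) − Σ(formed) = 2219 − 2310 = −91 kJ

ΔH ≈ −91 kJ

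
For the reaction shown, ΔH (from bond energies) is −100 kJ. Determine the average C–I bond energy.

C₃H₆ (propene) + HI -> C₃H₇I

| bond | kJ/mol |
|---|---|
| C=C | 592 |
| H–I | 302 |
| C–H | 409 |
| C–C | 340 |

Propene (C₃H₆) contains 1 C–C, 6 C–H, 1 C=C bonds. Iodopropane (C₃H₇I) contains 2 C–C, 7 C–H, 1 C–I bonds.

Let D be the C–I bond energy.
Σ(broken) = 1×340 + 6×409 + 1×592 + 1×302 = 3688
Σ(formed) = 2×340 + 7×409 + 1×D = 3543 + D
ΔH = Σ(broken) − Σ(formed) = (3688) − (3543 + D) = +145 − D
Setting this equal to −100 kJ gives D = 245 kJ/mol.

D(C–I) ≈ 245 kJ/mol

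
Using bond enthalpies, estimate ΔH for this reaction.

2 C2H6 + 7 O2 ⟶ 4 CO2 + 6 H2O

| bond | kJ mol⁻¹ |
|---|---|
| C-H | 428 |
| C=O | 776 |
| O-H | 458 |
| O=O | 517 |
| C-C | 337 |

Bonds broken (reactants):
  C-C: 2 × 337 = 674
  C-H: 12 × 428 = 5136
  O=O: 7 × 517 = 3619
  Σ(broken) = 9429 kJ
Bonds formed (products):
  C=O: 8 × 776 = 6208
  O-H: 12 × 458 = 5496
  Σ(formed) = 11704 kJ
ΔH = Σ(broken) − Σ(formed) = 9429 − 11704 = −2275 kJ

ΔH ≈ −2275 kJ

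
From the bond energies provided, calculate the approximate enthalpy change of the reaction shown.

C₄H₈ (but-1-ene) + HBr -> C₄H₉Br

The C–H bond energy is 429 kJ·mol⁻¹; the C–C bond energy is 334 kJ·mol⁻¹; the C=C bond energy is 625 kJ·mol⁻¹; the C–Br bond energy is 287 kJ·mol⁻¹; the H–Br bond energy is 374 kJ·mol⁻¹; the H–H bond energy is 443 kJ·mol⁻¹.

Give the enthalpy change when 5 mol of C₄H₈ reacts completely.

ΔH = −255 kJ

Bonds broken (reactants):
  C–C: 2 × 334 = 668
  C–H: 8 × 429 = 3432
  C=C: 1 × 625 = 625
  H–Br: 1 × 374 = 374
  Σ(broken) = 5099 kJ
Bonds formed (products):
  C–Br: 1 × 287 = 287
  C–C: 3 × 334 = 1002
  C–H: 9 × 429 = 3861
  Σ(formed) = 5150 kJ
ΔH = Σ(broken) − Σ(formed) = 5099 − 5150 = −51 kJ
For 5× the reaction as written: 5 × (−51) = −255 kJ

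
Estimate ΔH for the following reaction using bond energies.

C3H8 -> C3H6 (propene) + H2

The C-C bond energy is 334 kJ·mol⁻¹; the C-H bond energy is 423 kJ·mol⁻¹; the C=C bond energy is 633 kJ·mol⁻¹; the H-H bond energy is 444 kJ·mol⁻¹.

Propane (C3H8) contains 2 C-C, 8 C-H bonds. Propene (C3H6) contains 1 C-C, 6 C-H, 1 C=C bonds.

Bonds broken (reactants):
  C-C: 2 × 334 = 668
  C-H: 8 × 423 = 3384
  Σ(broken) = 4052 kJ
Bonds formed (products):
  C-C: 1 × 334 = 334
  C-H: 6 × 423 = 2538
  C=C: 1 × 633 = 633
  H-H: 1 × 444 = 444
  Σ(formed) = 3949 kJ
ΔH = Σ(broken) − Σ(formed) = 4052 − 3949 = +103 kJ

ΔH ≈ +103 kJ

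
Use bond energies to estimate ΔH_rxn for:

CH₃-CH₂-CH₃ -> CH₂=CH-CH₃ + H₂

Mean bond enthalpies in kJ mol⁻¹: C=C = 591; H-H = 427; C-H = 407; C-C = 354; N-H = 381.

Bonds broken (reactants):
  C-C: 2 × 354 = 708
  C-H: 8 × 407 = 3256
  Σ(broken) = 3964 kJ
Bonds formed (products):
  C-C: 1 × 354 = 354
  C-H: 6 × 407 = 2442
  C=C: 1 × 591 = 591
  H-H: 1 × 427 = 427
  Σ(formed) = 3814 kJ
ΔH = Σ(broken) − Σ(formed) = 3964 − 3814 = +150 kJ

ΔH ≈ +150 kJ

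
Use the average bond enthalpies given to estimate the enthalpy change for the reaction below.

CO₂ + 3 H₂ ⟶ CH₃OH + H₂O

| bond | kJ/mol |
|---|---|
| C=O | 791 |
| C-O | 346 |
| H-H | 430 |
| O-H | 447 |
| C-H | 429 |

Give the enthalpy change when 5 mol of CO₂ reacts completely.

Bonds broken (reactants):
  C=O: 2 × 791 = 1582
  H-H: 3 × 430 = 1290
  Σ(broken) = 2872 kJ
Bonds formed (products):
  C-H: 3 × 429 = 1287
  C-O: 1 × 346 = 346
  O-H: 3 × 447 = 1341
  Σ(formed) = 2974 kJ
ΔH = Σ(broken) − Σ(formed) = 2872 − 2974 = −102 kJ
For 5× the reaction as written: 5 × (−102) = −510 kJ

ΔH = −510 kJ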